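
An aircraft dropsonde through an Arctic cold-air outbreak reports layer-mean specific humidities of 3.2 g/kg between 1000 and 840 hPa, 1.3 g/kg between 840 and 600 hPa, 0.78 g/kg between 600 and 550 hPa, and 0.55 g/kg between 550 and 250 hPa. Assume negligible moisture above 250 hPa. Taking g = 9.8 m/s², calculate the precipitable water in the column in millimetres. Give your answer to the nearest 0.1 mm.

Precipitable water is the column-integrated vapour mass per unit area: PW = (1/g) Σ q̄ Δp, with q in kg/kg and Δp in Pa (1 kg/m² of water = 1 mm).
Layer 1000–840 hPa: Δp = 160 hPa = 16000 Pa, q̄ = 0.0032 kg/kg → 0.0032 × 16000 / 9.8 = 5.22 mm
Layer 840–600 hPa: Δp = 240 hPa = 24000 Pa, q̄ = 0.0013 kg/kg → 0.0013 × 24000 / 9.8 = 3.18 mm
Layer 600–550 hPa: Δp = 50 hPa = 5000 Pa, q̄ = 0.00078 kg/kg → 0.00078 × 5000 / 9.8 = 0.40 mm
Layer 550–250 hPa: Δp = 300 hPa = 30000 Pa, q̄ = 0.00055 kg/kg → 0.00055 × 30000 / 9.8 = 1.68 mm
PW = 5.22 + 3.18 + 0.40 + 1.68 = 10.48 ≈ 10.5 mm.

PW ≈ 10.5 mm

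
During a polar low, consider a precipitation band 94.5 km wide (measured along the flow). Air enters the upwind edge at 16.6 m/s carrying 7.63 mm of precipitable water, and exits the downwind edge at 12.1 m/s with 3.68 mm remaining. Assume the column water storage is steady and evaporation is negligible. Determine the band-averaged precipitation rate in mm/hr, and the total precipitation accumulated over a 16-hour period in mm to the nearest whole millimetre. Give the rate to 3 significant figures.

Column moisture flux per unit crosswind length is F = V × PW.
Inflow: F_in = 16.6 × 7.63 = 126.658 mm·m/s
Outflow: F_out = 12.1 × 3.68 = 44.528 mm·m/s
Steady-state rate R = (F_in − F_out)/L = (126.658 − 44.528) / 94500 m = 8.691e-04 mm/s.
R = 8.691e-04 × 3600 = 3.13 mm/hr.
Over 16 h: total = 3.13 × 16 = 50.08 ≈ 50 mm.

R ≈ 3.13 mm/hr; total ≈ 50 mm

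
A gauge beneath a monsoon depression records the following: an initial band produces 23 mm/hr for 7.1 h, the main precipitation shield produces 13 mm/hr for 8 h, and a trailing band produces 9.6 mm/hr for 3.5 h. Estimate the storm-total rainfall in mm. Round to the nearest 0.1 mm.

total ≈ 300.9 mm

Total = Σ Rᵢ Δtᵢ = 23 × 7.1 + 13 × 8 + 9.6 × 3.5
      = 163.3 + 104 + 33.6 = 300.9 mm.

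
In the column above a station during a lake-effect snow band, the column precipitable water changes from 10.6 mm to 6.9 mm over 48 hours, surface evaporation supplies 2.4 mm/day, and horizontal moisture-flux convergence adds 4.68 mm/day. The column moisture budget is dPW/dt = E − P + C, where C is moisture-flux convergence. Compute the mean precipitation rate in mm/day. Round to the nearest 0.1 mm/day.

dPW/dt = (6.9 − 10.6) mm / (48/24 day) = -1.850 mm/day.
P = E + C − dPW/dt = 2.4 + (4.68) − (-1.850) = 8.9 mm/day.

P ≈ 8.9 mm/day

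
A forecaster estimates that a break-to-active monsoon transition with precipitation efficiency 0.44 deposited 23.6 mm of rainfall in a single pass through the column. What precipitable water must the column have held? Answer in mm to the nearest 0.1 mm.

PW = rainfall / ε = 23.6 / 0.44 = 53.6 mm.

PW ≈ 53.6 mm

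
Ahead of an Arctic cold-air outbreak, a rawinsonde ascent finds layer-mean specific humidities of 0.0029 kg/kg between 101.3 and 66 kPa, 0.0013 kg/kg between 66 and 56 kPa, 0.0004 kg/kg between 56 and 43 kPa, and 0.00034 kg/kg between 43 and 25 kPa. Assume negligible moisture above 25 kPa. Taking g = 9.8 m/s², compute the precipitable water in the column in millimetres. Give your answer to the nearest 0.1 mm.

PW ≈ 12.9 mm

Precipitable water is the column-integrated vapour mass per unit area: PW = (1/g) Σ q̄ Δp, with q in kg/kg and Δp in Pa (1 kg/m² of water = 1 mm).
Layer 101.3–66 kPa: Δp = 353 hPa = 35300 Pa, q̄ = 0.0029 kg/kg → 0.0029 × 35300 / 9.8 = 10.45 mm
Layer 66–56 kPa: Δp = 100 hPa = 10000 Pa, q̄ = 0.0013 kg/kg → 0.0013 × 10000 / 9.8 = 1.33 mm
Layer 56–43 kPa: Δp = 130 hPa = 13000 Pa, q̄ = 0.0004 kg/kg → 0.0004 × 13000 / 9.8 = 0.53 mm
Layer 43–25 kPa: Δp = 180 hPa = 18000 Pa, q̄ = 0.00034 kg/kg → 0.00034 × 18000 / 9.8 = 0.62 mm
PW = 10.45 + 1.33 + 0.53 + 0.62 = 12.93 ≈ 12.9 mm.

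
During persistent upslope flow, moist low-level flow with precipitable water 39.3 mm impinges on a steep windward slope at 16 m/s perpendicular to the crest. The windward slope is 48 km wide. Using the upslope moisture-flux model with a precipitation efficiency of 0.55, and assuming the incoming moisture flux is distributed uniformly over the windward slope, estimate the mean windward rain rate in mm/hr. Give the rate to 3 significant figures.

Incoming column moisture flux per unit ridge length: F = V × PW = 16 × 39.3 = 628.8 mm·m/s.
Spread over the 48 km slope with efficiency ε = 0.55: R = ε·F/W = 0.55 × 628.8 / 48000 m = 7.205e-03 mm/s.
R = 7.205e-03 × 3600 = 25.9 mm/hr.

R ≈ 25.9 mm/hr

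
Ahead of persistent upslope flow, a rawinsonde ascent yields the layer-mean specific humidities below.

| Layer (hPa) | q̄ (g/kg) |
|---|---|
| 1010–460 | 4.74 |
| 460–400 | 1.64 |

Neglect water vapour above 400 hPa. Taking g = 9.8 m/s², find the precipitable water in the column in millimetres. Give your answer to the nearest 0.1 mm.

PW ≈ 27.6 mm

Precipitable water is the column-integrated vapour mass per unit area: PW = (1/g) Σ q̄ Δp, with q in kg/kg and Δp in Pa (1 kg/m² of water = 1 mm).
Layer 1010–460 hPa: Δp = 550 hPa = 55000 Pa, q̄ = 0.00474 kg/kg → 0.00474 × 55000 / 9.8 = 26.60 mm
Layer 460–400 hPa: Δp = 60 hPa = 6000 Pa, q̄ = 0.00164 kg/kg → 0.00164 × 6000 / 9.8 = 1.00 mm
PW = 26.60 + 1.00 = 27.60 ≈ 27.6 mm.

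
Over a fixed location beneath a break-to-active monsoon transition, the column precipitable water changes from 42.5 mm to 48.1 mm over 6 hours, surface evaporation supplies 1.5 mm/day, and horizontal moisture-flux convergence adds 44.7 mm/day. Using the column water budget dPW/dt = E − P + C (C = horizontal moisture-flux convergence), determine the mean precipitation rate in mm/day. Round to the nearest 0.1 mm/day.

dPW/dt = (48.1 − 42.5) mm / (6/24 day) = +22.400 mm/day.
P = E + C − dPW/dt = 1.5 + (44.7) − (+22.400) = 23.8 mm/day.

P ≈ 23.8 mm/day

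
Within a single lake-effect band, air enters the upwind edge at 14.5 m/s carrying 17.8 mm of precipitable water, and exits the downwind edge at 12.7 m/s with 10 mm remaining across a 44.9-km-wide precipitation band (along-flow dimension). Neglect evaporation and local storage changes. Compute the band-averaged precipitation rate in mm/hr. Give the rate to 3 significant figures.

R ≈ 10.5 mm/hr

Column moisture flux per unit crosswind length is F = V × PW.
Inflow: F_in = 14.5 × 17.8 = 258.1 mm·m/s
Outflow: F_out = 12.7 × 10 = 127 mm·m/s
Steady-state rate R = (F_in − F_out)/L = (258.1 − 127) / 44900 m = 2.920e-03 mm/s.
R = 2.920e-03 × 3600 = 10.5 mm/hr.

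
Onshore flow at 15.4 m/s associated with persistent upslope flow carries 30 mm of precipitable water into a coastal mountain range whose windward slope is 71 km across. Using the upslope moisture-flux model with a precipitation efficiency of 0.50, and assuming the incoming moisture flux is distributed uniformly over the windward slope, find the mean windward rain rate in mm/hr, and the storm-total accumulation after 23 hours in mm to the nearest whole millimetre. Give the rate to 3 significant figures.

Incoming column moisture flux per unit ridge length: F = V × PW = 15.4 × 30 = 462 mm·m/s.
Spread over the 71 km slope with efficiency ε = 0.50: R = ε·F/W = 0.50 × 462 / 71000 m = 3.254e-03 mm/s.
R = 3.254e-03 × 3600 = 11.7 mm/hr.
Over 23 h: total = 11.7 × 23 = 269.1 ≈ 269 mm.

R ≈ 11.7 mm/hr; total ≈ 269 mm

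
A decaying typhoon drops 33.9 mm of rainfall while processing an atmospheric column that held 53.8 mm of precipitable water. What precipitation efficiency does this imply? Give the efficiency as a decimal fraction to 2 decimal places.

ε = rainfall / PW = 33.9 / 53.8 = 0.63.

ε ≈ 0.63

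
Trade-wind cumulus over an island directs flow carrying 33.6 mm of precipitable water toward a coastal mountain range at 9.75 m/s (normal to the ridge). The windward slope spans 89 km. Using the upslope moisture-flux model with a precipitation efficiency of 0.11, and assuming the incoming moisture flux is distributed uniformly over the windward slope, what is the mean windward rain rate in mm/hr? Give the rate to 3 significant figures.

Incoming column moisture flux per unit ridge length: F = V × PW = 9.75 × 33.6 = 327.6 mm·m/s.
Spread over the 89 km slope with efficiency ε = 0.11: R = ε·F/W = 0.11 × 327.6 / 89000 m = 4.049e-04 mm/s.
R = 4.049e-04 × 3600 = 1.46 mm/hr.

R ≈ 1.46 mm/hr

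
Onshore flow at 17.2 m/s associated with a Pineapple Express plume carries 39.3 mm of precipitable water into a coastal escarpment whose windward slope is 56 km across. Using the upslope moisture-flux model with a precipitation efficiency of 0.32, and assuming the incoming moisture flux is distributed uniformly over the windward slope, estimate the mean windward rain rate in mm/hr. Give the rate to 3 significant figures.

Incoming column moisture flux per unit ridge length: F = V × PW = 17.2 × 39.3 = 675.96 mm·m/s.
Spread over the 56 km slope with efficiency ε = 0.32: R = ε·F/W = 0.32 × 675.96 / 56000 m = 3.863e-03 mm/s.
R = 3.863e-03 × 3600 = 13.9 mm/hr.

R ≈ 13.9 mm/hr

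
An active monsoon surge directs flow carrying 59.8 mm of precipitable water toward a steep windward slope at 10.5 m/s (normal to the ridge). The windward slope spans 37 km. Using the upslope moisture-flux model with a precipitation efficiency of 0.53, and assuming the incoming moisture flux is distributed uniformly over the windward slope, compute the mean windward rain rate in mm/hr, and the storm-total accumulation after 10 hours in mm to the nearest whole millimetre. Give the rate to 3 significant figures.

R ≈ 32.4 mm/hr; total ≈ 324 mm

Incoming column moisture flux per unit ridge length: F = V × PW = 10.5 × 59.8 = 627.9 mm·m/s.
Spread over the 37 km slope with efficiency ε = 0.53: R = ε·F/W = 0.53 × 627.9 / 37000 m = 8.994e-03 mm/s.
R = 8.994e-03 × 3600 = 32.4 mm/hr.
Over 10 h: total = 32.4 × 10 = 324 mm.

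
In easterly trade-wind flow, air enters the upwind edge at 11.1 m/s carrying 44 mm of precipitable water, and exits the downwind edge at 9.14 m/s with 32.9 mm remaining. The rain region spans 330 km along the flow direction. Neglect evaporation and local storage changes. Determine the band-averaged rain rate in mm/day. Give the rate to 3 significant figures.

R ≈ 49.1 mm/day

Column moisture flux per unit crosswind length is F = V × PW.
Inflow: F_in = 11.1 × 44 = 488.4 mm·m/s
Outflow: F_out = 9.14 × 32.9 = 300.706 mm·m/s
Steady-state rate R = (F_in − F_out)/L = (488.4 − 300.706) / 330000 m = 5.688e-04 mm/s.
R = 5.688e-04 × 3600 × 24 = 49.1 mm/day.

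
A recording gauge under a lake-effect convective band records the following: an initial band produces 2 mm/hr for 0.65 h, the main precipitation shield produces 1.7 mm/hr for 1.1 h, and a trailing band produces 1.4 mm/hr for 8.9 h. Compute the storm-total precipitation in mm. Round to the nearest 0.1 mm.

Total = Σ Rᵢ Δtᵢ = 2 × 0.65 + 1.7 × 1.1 + 1.4 × 8.9
      = 1.3 + 1.87 + 12.46 = 15.6 mm.

total ≈ 15.6 mm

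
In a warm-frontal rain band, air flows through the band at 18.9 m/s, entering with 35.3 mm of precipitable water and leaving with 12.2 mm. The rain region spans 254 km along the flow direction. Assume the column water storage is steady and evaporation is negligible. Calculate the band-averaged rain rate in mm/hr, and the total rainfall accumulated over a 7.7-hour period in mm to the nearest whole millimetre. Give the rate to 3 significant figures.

R ≈ 6.19 mm/hr; total ≈ 48 mm

Column moisture flux per unit crosswind length is F = V × PW.
Inflow: F_in = 18.9 × 35.3 = 667.17 mm·m/s
Outflow: F_out = 18.9 × 12.2 = 230.58 mm·m/s
Steady-state rate R = (F_in − F_out)/L = (667.17 − 230.58) / 254000 m = 1.719e-03 mm/s.
R = 1.719e-03 × 3600 = 6.19 mm/hr.
Over 7.7 h: total = 6.19 × 7.7 = 47.663 ≈ 48 mm.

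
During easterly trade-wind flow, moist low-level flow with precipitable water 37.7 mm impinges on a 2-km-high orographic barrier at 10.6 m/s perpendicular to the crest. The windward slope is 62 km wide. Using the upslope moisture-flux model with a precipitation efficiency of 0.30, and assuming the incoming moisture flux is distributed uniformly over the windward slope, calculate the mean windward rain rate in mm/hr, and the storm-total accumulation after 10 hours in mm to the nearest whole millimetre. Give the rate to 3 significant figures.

Incoming column moisture flux per unit ridge length: F = V × PW = 10.6 × 37.7 = 399.62 mm·m/s.
Spread over the 62 km slope with efficiency ε = 0.30: R = ε·F/W = 0.30 × 399.62 / 62000 m = 1.934e-03 mm/s.
R = 1.934e-03 × 3600 = 6.96 mm/hr.
Over 10 h: total = 6.96 × 10 = 69.6 ≈ 70 mm.

R ≈ 6.96 mm/hr; total ≈ 70 mm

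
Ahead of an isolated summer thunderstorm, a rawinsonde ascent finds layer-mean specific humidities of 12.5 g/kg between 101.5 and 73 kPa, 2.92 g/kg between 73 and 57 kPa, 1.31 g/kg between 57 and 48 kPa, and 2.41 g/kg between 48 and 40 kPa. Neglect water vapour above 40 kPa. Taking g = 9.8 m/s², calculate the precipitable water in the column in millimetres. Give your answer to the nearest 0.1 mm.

PW ≈ 44.3 mm

Precipitable water is the column-integrated vapour mass per unit area: PW = (1/g) Σ q̄ Δp, with q in kg/kg and Δp in Pa (1 kg/m² of water = 1 mm).
Layer 101.5–73 kPa: Δp = 285 hPa = 28500 Pa, q̄ = 0.0125 kg/kg → 0.0125 × 28500 / 9.8 = 36.35 mm
Layer 73–57 kPa: Δp = 160 hPa = 16000 Pa, q̄ = 0.00292 kg/kg → 0.00292 × 16000 / 9.8 = 4.77 mm
Layer 57–48 kPa: Δp = 90 hPa = 9000 Pa, q̄ = 0.00131 kg/kg → 0.00131 × 9000 / 9.8 = 1.20 mm
Layer 48–40 kPa: Δp = 80 hPa = 8000 Pa, q̄ = 0.00241 kg/kg → 0.00241 × 8000 / 9.8 = 1.97 mm
PW = 36.35 + 4.77 + 1.20 + 1.97 = 44.29 ≈ 44.3 mm.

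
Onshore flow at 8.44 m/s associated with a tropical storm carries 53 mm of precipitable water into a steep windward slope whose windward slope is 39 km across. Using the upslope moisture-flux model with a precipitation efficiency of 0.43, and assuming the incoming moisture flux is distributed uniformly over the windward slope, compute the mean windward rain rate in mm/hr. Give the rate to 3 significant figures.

R ≈ 17.8 mm/hr

Incoming column moisture flux per unit ridge length: F = V × PW = 8.44 × 53 = 447.32 mm·m/s.
Spread over the 39 km slope with efficiency ε = 0.43: R = ε·F/W = 0.43 × 447.32 / 39000 m = 4.932e-03 mm/s.
R = 4.932e-03 × 3600 = 17.8 mm/hr.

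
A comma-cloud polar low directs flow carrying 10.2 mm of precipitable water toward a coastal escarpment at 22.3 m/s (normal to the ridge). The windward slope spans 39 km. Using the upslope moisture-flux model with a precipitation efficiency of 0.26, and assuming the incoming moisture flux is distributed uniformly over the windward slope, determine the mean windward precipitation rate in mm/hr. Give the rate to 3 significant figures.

Incoming column moisture flux per unit ridge length: F = V × PW = 22.3 × 10.2 = 227.46 mm·m/s.
Spread over the 39 km slope with efficiency ε = 0.26: R = ε·F/W = 0.26 × 227.46 / 39000 m = 1.516e-03 mm/s.
R = 1.516e-03 × 3600 = 5.46 mm/hr.

R ≈ 5.46 mm/hr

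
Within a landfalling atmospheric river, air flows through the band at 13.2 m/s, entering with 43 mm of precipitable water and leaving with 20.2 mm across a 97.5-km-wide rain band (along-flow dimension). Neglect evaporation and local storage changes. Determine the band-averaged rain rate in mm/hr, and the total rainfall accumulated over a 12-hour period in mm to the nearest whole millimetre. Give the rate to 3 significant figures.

R ≈ 11.1 mm/hr; total ≈ 133 mm

Column moisture flux per unit crosswind length is F = V × PW.
Inflow: F_in = 13.2 × 43 = 567.6 mm·m/s
Outflow: F_out = 13.2 × 20.2 = 266.64 mm·m/s
Steady-state rate R = (F_in − F_out)/L = (567.6 − 266.64) / 97500 m = 3.087e-03 mm/s.
R = 3.087e-03 × 3600 = 11.1 mm/hr.
Over 12 h: total = 11.1 × 12 = 133.2 ≈ 133 mm.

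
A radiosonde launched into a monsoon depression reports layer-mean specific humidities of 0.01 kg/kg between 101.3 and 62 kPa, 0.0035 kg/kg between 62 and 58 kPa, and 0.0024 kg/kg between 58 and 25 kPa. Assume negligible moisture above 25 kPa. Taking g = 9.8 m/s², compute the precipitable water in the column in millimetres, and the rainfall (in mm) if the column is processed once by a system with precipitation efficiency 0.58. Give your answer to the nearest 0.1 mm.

PW ≈ 49.6 mm; rainfall ≈ 28.8 mm

Precipitable water is the column-integrated vapour mass per unit area: PW = (1/g) Σ q̄ Δp, with q in kg/kg and Δp in Pa (1 kg/m² of water = 1 mm).
Layer 101.3–62 kPa: Δp = 393 hPa = 39300 Pa, q̄ = 0.01 kg/kg → 0.01 × 39300 / 9.8 = 40.10 mm
Layer 62–58 kPa: Δp = 40 hPa = 4000 Pa, q̄ = 0.0035 kg/kg → 0.0035 × 4000 / 9.8 = 1.43 mm
Layer 58–25 kPa: Δp = 330 hPa = 33000 Pa, q̄ = 0.0024 kg/kg → 0.0024 × 33000 / 9.8 = 8.08 mm
PW = 40.10 + 1.43 + 8.08 = 49.61 ≈ 49.6 mm.
Rainfall = ε × PW = 0.58 × 49.6 = 28.8 mm.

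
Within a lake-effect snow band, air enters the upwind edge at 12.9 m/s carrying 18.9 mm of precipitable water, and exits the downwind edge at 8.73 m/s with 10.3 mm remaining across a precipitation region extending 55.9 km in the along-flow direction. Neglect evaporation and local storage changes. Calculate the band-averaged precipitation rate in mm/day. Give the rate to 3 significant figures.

R ≈ 238 mm/day

Column moisture flux per unit crosswind length is F = V × PW.
Inflow: F_in = 12.9 × 18.9 = 243.81 mm·m/s
Outflow: F_out = 8.73 × 10.3 = 89.919 mm·m/s
Steady-state rate R = (F_in − F_out)/L = (243.81 − 89.919) / 55900 m = 2.753e-03 mm/s.
R = 2.753e-03 × 3600 × 24 = 238 mm/day.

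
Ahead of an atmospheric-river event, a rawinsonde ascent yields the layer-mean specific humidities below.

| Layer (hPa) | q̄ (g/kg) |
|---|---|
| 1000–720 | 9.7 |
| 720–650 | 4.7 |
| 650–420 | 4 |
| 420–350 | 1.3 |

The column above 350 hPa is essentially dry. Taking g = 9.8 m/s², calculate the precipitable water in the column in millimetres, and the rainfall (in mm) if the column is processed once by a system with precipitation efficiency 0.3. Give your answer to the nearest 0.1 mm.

PW ≈ 41.4 mm; rainfall ≈ 12.4 mm

Precipitable water is the column-integrated vapour mass per unit area: PW = (1/g) Σ q̄ Δp, with q in kg/kg and Δp in Pa (1 kg/m² of water = 1 mm).
Layer 1000–720 hPa: Δp = 280 hPa = 28000 Pa, q̄ = 0.0097 kg/kg → 0.0097 × 28000 / 9.8 = 27.71 mm
Layer 720–650 hPa: Δp = 70 hPa = 7000 Pa, q̄ = 0.0047 kg/kg → 0.0047 × 7000 / 9.8 = 3.36 mm
Layer 650–420 hPa: Δp = 230 hPa = 23000 Pa, q̄ = 0.004 kg/kg → 0.004 × 23000 / 9.8 = 9.39 mm
Layer 420–350 hPa: Δp = 70 hPa = 7000 Pa, q̄ = 0.0013 kg/kg → 0.0013 × 7000 / 9.8 = 0.93 mm
PW = 27.71 + 3.36 + 9.39 + 0.93 = 41.39 ≈ 41.4 mm.
Rainfall = ε × PW = 0.3 × 41.4 = 12.4 mm.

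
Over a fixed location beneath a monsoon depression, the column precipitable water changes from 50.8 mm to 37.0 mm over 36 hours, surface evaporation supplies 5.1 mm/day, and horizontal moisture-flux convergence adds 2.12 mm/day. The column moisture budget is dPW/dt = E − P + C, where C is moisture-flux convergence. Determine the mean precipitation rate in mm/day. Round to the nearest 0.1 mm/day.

dPW/dt = (37.0 − 50.8) mm / (36/24 day) = -9.200 mm/day.
P = E + C − dPW/dt = 5.1 + (2.12) − (-9.200) = 16.4 mm/day.

P ≈ 16.4 mm/day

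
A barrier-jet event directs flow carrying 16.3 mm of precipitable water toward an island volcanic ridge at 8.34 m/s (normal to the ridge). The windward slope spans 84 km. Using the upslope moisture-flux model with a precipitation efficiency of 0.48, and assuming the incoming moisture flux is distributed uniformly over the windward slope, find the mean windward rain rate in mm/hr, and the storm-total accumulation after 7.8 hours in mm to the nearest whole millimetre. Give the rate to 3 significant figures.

R ≈ 2.80 mm/hr; total ≈ 22 mm

Incoming column moisture flux per unit ridge length: F = V × PW = 8.34 × 16.3 = 135.942 mm·m/s.
Spread over the 84 km slope with efficiency ε = 0.48: R = ε·F/W = 0.48 × 135.942 / 84000 m = 7.768e-04 mm/s.
R = 7.768e-04 × 3600 = 2.80 mm/hr.
Over 7.8 h: total = 2.80 × 7.8 = 21.84 ≈ 22 mm.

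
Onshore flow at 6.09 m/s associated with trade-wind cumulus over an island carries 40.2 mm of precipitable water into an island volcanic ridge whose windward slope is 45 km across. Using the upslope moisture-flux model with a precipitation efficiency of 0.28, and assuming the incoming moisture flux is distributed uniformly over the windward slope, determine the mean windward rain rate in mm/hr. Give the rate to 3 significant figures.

Incoming column moisture flux per unit ridge length: F = V × PW = 6.09 × 40.2 = 244.818 mm·m/s.
Spread over the 45 km slope with efficiency ε = 0.28: R = ε·F/W = 0.28 × 244.818 / 45000 m = 1.523e-03 mm/s.
R = 1.523e-03 × 3600 = 5.48 mm/hr.

R ≈ 5.48 mm/hr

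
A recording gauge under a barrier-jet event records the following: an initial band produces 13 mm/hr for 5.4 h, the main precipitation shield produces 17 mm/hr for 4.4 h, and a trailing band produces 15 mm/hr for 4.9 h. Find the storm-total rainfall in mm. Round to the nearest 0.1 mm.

total ≈ 218.5 mm

Total = Σ Rᵢ Δtᵢ = 13 × 5.4 + 17 × 4.4 + 15 × 4.9
      = 70.2 + 74.8 + 73.5 = 218.5 mm.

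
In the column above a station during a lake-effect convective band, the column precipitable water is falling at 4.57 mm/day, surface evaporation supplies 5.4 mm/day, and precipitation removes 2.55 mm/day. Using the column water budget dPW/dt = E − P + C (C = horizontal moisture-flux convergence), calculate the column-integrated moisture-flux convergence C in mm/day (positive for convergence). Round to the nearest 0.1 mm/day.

C ≈ -7.4 mm/day

dPW/dt = -4.57 mm/day.
C = dPW/dt − E + P = (-4.57) − 5.4 + 2.55 = -7.4 mm/day.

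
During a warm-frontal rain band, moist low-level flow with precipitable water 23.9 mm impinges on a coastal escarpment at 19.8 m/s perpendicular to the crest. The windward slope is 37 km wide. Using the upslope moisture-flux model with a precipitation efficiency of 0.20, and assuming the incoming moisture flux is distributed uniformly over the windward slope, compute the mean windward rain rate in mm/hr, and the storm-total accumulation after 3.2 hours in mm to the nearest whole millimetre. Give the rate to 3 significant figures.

Incoming column moisture flux per unit ridge length: F = V × PW = 19.8 × 23.9 = 473.22 mm·m/s.
Spread over the 37 km slope with efficiency ε = 0.20: R = ε·F/W = 0.20 × 473.22 / 37000 m = 2.558e-03 mm/s.
R = 2.558e-03 × 3600 = 9.21 mm/hr.
Over 3.2 h: total = 9.21 × 3.2 = 29.472 ≈ 29 mm.

R ≈ 9.21 mm/hr; total ≈ 29 mm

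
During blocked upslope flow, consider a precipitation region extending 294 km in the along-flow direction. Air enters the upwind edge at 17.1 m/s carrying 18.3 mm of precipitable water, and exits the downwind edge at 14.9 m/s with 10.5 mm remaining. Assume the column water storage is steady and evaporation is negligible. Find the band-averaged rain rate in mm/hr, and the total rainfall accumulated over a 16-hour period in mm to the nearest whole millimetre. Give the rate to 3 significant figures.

R ≈ 1.92 mm/hr; total ≈ 31 mm

Column moisture flux per unit crosswind length is F = V × PW.
Inflow: F_in = 17.1 × 18.3 = 312.93 mm·m/s
Outflow: F_out = 14.9 × 10.5 = 156.45 mm·m/s
Steady-state rate R = (F_in − F_out)/L = (312.93 − 156.45) / 294000 m = 5.322e-04 mm/s.
R = 5.322e-04 × 3600 = 1.92 mm/hr.
Over 16 h: total = 1.92 × 16 = 30.72 ≈ 31 mm.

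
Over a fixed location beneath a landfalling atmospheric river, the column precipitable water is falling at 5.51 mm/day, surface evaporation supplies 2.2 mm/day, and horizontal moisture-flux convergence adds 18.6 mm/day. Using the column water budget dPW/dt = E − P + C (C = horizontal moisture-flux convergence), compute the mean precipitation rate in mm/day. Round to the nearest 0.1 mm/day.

dPW/dt = -5.51 mm/day.
P = E + C − dPW/dt = 2.2 + (18.6) − (-5.51) = 26.3 mm/day.

P ≈ 26.3 mm/day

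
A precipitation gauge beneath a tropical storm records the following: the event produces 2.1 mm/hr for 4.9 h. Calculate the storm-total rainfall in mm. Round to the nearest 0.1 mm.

total ≈ 10.3 mm

Total = Σ Rᵢ Δtᵢ = 2.1 × 4.9
      = 10.29 = 10.3 mm.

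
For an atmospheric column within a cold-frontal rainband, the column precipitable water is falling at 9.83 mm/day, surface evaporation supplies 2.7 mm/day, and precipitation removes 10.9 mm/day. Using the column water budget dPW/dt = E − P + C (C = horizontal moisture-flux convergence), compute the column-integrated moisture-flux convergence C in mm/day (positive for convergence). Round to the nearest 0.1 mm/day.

dPW/dt = -9.83 mm/day.
C = dPW/dt − E + P = (-9.83) − 2.7 + 10.9 = -1.6 mm/day.

C ≈ -1.6 mm/day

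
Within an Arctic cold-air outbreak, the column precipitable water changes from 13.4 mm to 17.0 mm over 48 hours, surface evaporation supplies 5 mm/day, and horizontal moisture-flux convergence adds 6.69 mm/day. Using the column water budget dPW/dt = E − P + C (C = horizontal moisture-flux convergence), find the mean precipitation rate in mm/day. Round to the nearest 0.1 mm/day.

dPW/dt = (17.0 − 13.4) mm / (48/24 day) = +1.800 mm/day.
P = E + C − dPW/dt = 5 + (6.69) − (+1.800) = 9.9 mm/day.

P ≈ 9.9 mm/day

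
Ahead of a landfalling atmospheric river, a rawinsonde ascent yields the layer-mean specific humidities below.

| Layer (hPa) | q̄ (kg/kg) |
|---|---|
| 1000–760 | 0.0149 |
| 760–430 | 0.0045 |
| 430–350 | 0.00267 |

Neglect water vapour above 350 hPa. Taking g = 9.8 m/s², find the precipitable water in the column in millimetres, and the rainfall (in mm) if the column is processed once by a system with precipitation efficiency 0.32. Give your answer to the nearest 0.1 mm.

Precipitable water is the column-integrated vapour mass per unit area: PW = (1/g) Σ q̄ Δp, with q in kg/kg and Δp in Pa (1 kg/m² of water = 1 mm).
Layer 1000–760 hPa: Δp = 240 hPa = 24000 Pa, q̄ = 0.0149 kg/kg → 0.0149 × 24000 / 9.8 = 36.49 mm
Layer 760–430 hPa: Δp = 330 hPa = 33000 Pa, q̄ = 0.0045 kg/kg → 0.0045 × 33000 / 9.8 = 15.15 mm
Layer 430–350 hPa: Δp = 80 hPa = 8000 Pa, q̄ = 0.00267 kg/kg → 0.00267 × 8000 / 9.8 = 2.18 mm
PW = 36.49 + 15.15 + 2.18 = 53.82 ≈ 53.8 mm.
Rainfall = ε × PW = 0.32 × 53.8 = 17.2 mm.

PW ≈ 53.8 mm; rainfall ≈ 17.2 mm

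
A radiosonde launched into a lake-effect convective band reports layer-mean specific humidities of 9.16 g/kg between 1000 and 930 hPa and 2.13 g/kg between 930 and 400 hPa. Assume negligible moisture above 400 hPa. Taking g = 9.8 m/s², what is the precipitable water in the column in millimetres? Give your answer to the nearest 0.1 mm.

PW ≈ 18.1 mm

Precipitable water is the column-integrated vapour mass per unit area: PW = (1/g) Σ q̄ Δp, with q in kg/kg and Δp in Pa (1 kg/m² of water = 1 mm).
Layer 1000–930 hPa: Δp = 70 hPa = 7000 Pa, q̄ = 0.00916 kg/kg → 0.00916 × 7000 / 9.8 = 6.54 mm
Layer 930–400 hPa: Δp = 530 hPa = 53000 Pa, q̄ = 0.00213 kg/kg → 0.00213 × 53000 / 9.8 = 11.52 mm
PW = 6.54 + 11.52 = 18.06 ≈ 18.1 mm.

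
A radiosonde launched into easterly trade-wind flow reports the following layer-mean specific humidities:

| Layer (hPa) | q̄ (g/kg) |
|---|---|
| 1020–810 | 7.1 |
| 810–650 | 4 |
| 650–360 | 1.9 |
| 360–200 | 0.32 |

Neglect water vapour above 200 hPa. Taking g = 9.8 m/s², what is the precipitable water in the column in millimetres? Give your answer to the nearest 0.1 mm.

PW ≈ 27.9 mm

Precipitable water is the column-integrated vapour mass per unit area: PW = (1/g) Σ q̄ Δp, with q in kg/kg and Δp in Pa (1 kg/m² of water = 1 mm).
Layer 1020–810 hPa: Δp = 210 hPa = 21000 Pa, q̄ = 0.0071 kg/kg → 0.0071 × 21000 / 9.8 = 15.21 mm
Layer 810–650 hPa: Δp = 160 hPa = 16000 Pa, q̄ = 0.004 kg/kg → 0.004 × 16000 / 9.8 = 6.53 mm
Layer 650–360 hPa: Δp = 290 hPa = 29000 Pa, q̄ = 0.0019 kg/kg → 0.0019 × 29000 / 9.8 = 5.62 mm
Layer 360–200 hPa: Δp = 160 hPa = 16000 Pa, q̄ = 0.00032 kg/kg → 0.00032 × 16000 / 9.8 = 0.52 mm
PW = 15.21 + 6.53 + 5.62 + 0.52 = 27.88 ≈ 27.9 mm.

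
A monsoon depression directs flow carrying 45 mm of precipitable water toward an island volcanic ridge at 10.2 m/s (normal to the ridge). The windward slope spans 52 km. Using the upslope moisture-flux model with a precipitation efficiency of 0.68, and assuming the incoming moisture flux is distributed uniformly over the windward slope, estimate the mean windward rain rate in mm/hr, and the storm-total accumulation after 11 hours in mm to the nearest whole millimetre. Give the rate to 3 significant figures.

R ≈ 21.6 mm/hr; total ≈ 238 mm

Incoming column moisture flux per unit ridge length: F = V × PW = 10.2 × 45 = 459 mm·m/s.
Spread over the 52 km slope with efficiency ε = 0.68: R = ε·F/W = 0.68 × 459 / 52000 m = 6.002e-03 mm/s.
R = 6.002e-03 × 3600 = 21.6 mm/hr.
Over 11 h: total = 21.6 × 11 = 237.6 ≈ 238 mm.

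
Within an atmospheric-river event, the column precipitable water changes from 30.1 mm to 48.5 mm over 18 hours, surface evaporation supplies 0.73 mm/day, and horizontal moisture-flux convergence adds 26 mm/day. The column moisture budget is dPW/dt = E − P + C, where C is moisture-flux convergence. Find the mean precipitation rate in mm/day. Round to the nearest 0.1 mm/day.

P ≈ 2.2 mm/day

dPW/dt = (48.5 − 30.1) mm / (18/24 day) = +24.533 mm/day.
P = E + C − dPW/dt = 0.73 + (26) − (+24.533) = 2.2 mm/day.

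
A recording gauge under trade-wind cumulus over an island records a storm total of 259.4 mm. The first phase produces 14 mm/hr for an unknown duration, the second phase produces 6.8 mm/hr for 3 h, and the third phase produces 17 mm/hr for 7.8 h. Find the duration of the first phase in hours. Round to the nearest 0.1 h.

duration ≈ 7.6 h

Known phases: 6.8 × 3 + 17 × 7.8 = 20.4 + 132.6 = 153 mm.
Remaining depth = 259.4 − 153 = 106.4 mm.
Duration = 106.4 / 14 = 7.6 h.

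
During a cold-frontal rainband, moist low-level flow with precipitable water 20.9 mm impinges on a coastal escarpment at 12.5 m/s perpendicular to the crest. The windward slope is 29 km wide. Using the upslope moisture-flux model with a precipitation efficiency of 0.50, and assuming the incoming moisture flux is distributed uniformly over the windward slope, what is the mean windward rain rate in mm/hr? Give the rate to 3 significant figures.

R ≈ 16.2 mm/hr

Incoming column moisture flux per unit ridge length: F = V × PW = 12.5 × 20.9 = 261.25 mm·m/s.
Spread over the 29 km slope with efficiency ε = 0.50: R = ε·F/W = 0.50 × 261.25 / 29000 m = 4.504e-03 mm/s.
R = 4.504e-03 × 3600 = 16.2 mm/hr.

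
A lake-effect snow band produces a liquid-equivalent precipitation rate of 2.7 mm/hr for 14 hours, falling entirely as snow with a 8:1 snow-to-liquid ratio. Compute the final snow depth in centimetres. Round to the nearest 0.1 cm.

snow depth ≈ 30.2 cm

Liquid-equivalent depth = 2.7 × 14 = 37.8 mm.
Snow depth = 37.8 mm × 8 = 302.4 mm = 30.2 cm.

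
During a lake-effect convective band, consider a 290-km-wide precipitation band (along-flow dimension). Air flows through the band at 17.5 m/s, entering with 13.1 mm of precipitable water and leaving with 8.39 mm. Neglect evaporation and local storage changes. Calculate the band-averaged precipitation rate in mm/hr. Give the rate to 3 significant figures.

R ≈ 1.02 mm/hr

Column moisture flux per unit crosswind length is F = V × PW.
Inflow: F_in = 17.5 × 13.1 = 229.25 mm·m/s
Outflow: F_out = 17.5 × 8.39 = 146.825 mm·m/s
Steady-state rate R = (F_in − F_out)/L = (229.25 − 146.825) / 290000 m = 2.842e-04 mm/s.
R = 2.842e-04 × 3600 = 1.02 mm/hr.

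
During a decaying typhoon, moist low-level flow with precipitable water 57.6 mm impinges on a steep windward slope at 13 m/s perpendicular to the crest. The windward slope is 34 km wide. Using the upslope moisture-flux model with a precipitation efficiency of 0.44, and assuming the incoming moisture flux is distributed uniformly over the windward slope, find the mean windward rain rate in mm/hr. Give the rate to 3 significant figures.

R ≈ 34.9 mm/hr

Incoming column moisture flux per unit ridge length: F = V × PW = 13 × 57.6 = 748.8 mm·m/s.
Spread over the 34 km slope with efficiency ε = 0.44: R = ε·F/W = 0.44 × 748.8 / 34000 m = 9.690e-03 mm/s.
R = 9.690e-03 × 3600 = 34.9 mm/hr.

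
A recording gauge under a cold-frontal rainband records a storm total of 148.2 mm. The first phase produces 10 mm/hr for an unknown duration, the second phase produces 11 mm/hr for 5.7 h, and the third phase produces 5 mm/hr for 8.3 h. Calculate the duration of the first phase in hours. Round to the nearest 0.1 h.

Known phases: 11 × 5.7 + 5 × 8.3 = 62.7 + 41.5 = 104.2 mm.
Remaining depth = 148.2 − 104.2 = 44 mm.
Duration = 44 / 10 = 4.4 h.

duration ≈ 4.4 h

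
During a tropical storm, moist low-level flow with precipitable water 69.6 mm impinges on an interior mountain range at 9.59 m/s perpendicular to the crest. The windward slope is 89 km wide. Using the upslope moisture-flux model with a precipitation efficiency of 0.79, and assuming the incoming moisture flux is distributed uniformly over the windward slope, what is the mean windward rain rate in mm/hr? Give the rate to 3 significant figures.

Incoming column moisture flux per unit ridge length: F = V × PW = 9.59 × 69.6 = 667.464 mm·m/s.
Spread over the 89 km slope with efficiency ε = 0.79: R = ε·F/W = 0.79 × 667.464 / 89000 m = 5.925e-03 mm/s.
R = 5.925e-03 × 3600 = 21.3 mm/hr.

R ≈ 21.3 mm/hr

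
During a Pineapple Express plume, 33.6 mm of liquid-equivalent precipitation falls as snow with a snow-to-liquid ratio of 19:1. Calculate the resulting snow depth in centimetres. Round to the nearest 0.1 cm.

Snow depth = liquid × ratio = 33.6 mm × 19 = 638.4 mm = 63.8 cm.

snow depth ≈ 63.8 cm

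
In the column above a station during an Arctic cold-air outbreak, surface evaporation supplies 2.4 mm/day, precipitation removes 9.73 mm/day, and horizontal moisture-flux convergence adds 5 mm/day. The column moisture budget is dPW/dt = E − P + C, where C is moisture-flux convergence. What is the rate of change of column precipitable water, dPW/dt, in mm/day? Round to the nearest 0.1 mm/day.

dPW/dt ≈ -2.3 mm/day

dPW/dt = E − P + C = 2.4 − 9.73 + (5) = -2.3 mm/day.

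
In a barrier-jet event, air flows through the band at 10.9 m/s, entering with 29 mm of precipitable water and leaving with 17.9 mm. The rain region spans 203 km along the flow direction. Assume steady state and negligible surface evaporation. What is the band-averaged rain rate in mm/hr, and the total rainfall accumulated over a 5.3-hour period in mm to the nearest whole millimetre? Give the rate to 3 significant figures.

R ≈ 2.15 mm/hr; total ≈ 11 mm

Column moisture flux per unit crosswind length is F = V × PW.
Inflow: F_in = 10.9 × 29 = 316.1 mm·m/s
Outflow: F_out = 10.9 × 17.9 = 195.11 mm·m/s
Steady-state rate R = (F_in − F_out)/L = (316.1 − 195.11) / 203000 m = 5.960e-04 mm/s.
R = 5.960e-04 × 3600 = 2.15 mm/hr.
Over 5.3 h: total = 2.15 × 5.3 = 11.395 ≈ 11 mm.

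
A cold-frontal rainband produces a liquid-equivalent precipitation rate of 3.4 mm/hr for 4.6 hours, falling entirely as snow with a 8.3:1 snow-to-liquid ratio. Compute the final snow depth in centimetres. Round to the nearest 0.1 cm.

snow depth ≈ 13.0 cm

Liquid-equivalent depth = 3.4 × 4.6 = 15.64 mm.
Snow depth = 15.64 mm × 8.3 = 129.812 mm = 13.0 cm.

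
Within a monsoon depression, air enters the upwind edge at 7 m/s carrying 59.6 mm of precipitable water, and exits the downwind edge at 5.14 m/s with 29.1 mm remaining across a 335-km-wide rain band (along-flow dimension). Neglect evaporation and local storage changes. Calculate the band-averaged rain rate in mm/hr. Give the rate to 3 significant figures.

R ≈ 2.88 mm/hr

Column moisture flux per unit crosswind length is F = V × PW.
Inflow: F_in = 7 × 59.6 = 417.2 mm·m/s
Outflow: F_out = 5.14 × 29.1 = 149.574 mm·m/s
Steady-state rate R = (F_in − F_out)/L = (417.2 − 149.574) / 335000 m = 7.989e-04 mm/s.
R = 7.989e-04 × 3600 = 2.88 mm/hr.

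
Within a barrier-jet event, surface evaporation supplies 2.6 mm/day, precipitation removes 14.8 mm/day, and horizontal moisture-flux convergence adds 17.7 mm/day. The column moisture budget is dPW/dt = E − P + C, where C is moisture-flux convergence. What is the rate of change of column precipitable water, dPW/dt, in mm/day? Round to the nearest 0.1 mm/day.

dPW/dt = E − P + C = 2.6 − 14.8 + (17.7) = 5.5 mm/day.

dPW/dt ≈ 5.5 mm/day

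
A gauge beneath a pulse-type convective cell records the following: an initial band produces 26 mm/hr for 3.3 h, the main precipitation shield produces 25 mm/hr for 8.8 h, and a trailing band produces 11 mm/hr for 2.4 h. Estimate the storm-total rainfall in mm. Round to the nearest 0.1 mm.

total ≈ 332.2 mm

Total = Σ Rᵢ Δtᵢ = 26 × 3.3 + 25 × 8.8 + 11 × 2.4
      = 85.8 + 220 + 26.4 = 332.2 mm.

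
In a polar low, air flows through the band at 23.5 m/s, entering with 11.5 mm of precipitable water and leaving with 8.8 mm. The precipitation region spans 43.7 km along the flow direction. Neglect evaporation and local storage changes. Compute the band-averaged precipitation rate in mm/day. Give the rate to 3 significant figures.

R ≈ 125 mm/day

Column moisture flux per unit crosswind length is F = V × PW.
Inflow: F_in = 23.5 × 11.5 = 270.25 mm·m/s
Outflow: F_out = 23.5 × 8.8 = 206.8 mm·m/s
Steady-state rate R = (F_in − F_out)/L = (270.25 − 206.8) / 43700 m = 1.452e-03 mm/s.
R = 1.452e-03 × 3600 × 24 = 125 mm/day.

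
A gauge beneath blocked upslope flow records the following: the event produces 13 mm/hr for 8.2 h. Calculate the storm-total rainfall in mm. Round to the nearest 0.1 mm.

Total = Σ Rᵢ Δtᵢ = 13 × 8.2
      = 106.6 = 106.6 mm.

total ≈ 106.6 mm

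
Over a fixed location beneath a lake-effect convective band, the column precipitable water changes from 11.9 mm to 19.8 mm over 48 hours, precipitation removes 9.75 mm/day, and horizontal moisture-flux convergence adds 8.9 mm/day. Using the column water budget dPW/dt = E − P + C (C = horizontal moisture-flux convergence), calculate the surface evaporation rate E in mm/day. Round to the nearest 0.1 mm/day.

E ≈ 4.8 mm/day

dPW/dt = (19.8 − 11.9) mm / (48/24 day) = +3.950 mm/day.
E = dPW/dt + P − C = (+3.950) + 9.75 − (8.9) = 4.8 mm/day.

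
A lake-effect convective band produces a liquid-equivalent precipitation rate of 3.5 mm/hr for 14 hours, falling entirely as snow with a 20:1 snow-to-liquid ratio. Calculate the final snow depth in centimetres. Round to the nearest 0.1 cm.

snow depth ≈ 98.0 cm

Liquid-equivalent depth = 3.5 × 14 = 49 mm.
Snow depth = 49 mm × 20 = 980 mm = 98.0 cm.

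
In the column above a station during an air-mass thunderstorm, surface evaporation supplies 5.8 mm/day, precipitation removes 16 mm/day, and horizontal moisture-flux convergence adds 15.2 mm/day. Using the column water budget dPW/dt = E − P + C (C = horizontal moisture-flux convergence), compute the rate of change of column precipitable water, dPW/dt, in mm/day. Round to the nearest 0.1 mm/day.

dPW/dt = E − P + C = 5.8 − 16 + (15.2) = 5.0 mm/day.

dPW/dt ≈ 5.0 mm/day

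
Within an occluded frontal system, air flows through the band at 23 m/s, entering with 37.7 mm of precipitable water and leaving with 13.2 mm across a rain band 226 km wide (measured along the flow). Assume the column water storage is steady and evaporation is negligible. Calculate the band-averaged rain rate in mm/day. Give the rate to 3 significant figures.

R ≈ 215 mm/day

Column moisture flux per unit crosswind length is F = V × PW.
Inflow: F_in = 23 × 37.7 = 867.1 mm·m/s
Outflow: F_out = 23 × 13.2 = 303.6 mm·m/s
Steady-state rate R = (F_in − F_out)/L = (867.1 − 303.6) / 226000 m = 2.493e-03 mm/s.
R = 2.493e-03 × 3600 × 24 = 215 mm/day.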